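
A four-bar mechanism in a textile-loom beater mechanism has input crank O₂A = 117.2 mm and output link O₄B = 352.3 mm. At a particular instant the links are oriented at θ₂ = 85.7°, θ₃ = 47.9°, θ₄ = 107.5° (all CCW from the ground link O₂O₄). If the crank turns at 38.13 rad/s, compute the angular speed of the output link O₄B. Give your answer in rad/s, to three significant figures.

ω₂ = 38.13 rad/s
Differentiating the loop-closure r₂e^{iθ₂}+r₃e^{iθ₃}=r₁+r₄e^{iθ₄} gives r₂ω₂e^{iθ₂}+r₃ω₃e^{iθ₃}=r₄ω₄e^{iθ₄}.
Eliminating the other unknown: ω₄ = r₂ω₂ sin(θ₂−θ₃) / [r₄ sin(θ₄−θ₃)].
Numerator sine = +0.61291; denominator sine = +0.86251.
Result = 0.1172·38.13·(+0.61291) / (0.3523·(+0.86251)) = +9.0139 rad/s; magnitude 9.0139 rad/s.

9.01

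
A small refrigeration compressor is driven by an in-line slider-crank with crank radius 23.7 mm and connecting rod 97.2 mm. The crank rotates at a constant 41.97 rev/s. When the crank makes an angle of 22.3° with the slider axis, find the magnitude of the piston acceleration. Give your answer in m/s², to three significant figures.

1820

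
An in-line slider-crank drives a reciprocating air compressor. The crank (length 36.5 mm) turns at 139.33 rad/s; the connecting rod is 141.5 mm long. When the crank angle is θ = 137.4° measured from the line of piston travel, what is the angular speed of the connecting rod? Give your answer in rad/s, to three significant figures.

26.9

ω = 139.3 rad/s
The rod makes angle φ with the slider axis where L sinφ = r sinθ; differentiating, L cosφ·φ̇ = r ω cosθ.
L cosφ = √(L² − r² sin²θ) = 0.13933 m.
|ω_rod| = r ω |cosθ| / √(L² − r² sin²θ) = 0.0365·139.3·0.73610/0.13933 = 26.868 rad/s.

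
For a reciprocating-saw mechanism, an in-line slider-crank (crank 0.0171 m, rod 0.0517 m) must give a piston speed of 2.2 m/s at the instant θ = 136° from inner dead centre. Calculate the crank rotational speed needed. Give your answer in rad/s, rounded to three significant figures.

For an in-line slider-crank, |v_piston| = rω|sinθ|·[1 + r cosθ/√(L² − r² sin²θ)].
With r = 0.0171 m, L = 0.0517 m, θ = 136°: the bracketed kinematic factor |dx/dθ| = 0.0089747 m.
ω = v/|dx/dθ| = 2.2/0.0089747 = 245.13 rad/s.

245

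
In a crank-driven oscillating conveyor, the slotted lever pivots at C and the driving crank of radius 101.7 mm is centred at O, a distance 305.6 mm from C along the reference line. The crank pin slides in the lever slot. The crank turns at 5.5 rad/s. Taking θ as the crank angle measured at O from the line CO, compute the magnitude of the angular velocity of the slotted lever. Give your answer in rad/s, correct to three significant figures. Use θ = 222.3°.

ω = 5.5 rad/s
Crank pin A relative to C: A = (d + r cosθ, r sinθ); lever angle φ = atan2(r sinθ, d + r cosθ).
Differentiating tanφ: φ̇ = rω(d cosθ + r)/(d² + r² + 2dr cosθ).
d² + r² + 2dr cosθ = |CA|² = 0.0577595 m²;  d cosθ + r = -0.12433 m.
|ω_lever| = |0.1017·5.5·-0.12433| / 0.0577595 = 1.204 rad/s.

1.20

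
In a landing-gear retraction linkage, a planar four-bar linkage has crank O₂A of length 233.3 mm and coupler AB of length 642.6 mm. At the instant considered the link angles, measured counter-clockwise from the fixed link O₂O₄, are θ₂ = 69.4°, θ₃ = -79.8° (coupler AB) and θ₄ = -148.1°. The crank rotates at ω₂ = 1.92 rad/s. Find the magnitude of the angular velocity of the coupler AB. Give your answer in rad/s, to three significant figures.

0.457

ω₂ = 1.92 rad/s
Differentiating the loop-closure r₂e^{iθ₂}+r₃e^{iθ₃}=r₁+r₄e^{iθ₄} gives r₂ω₂e^{iθ₂}+r₃ω₃e^{iθ₃}=r₄ω₄e^{iθ₄}.
Eliminating the other unknown: ω₃ = r₂ω₂ sin(θ₄−θ₂) / [r₃ sin(θ₃−θ₄)].
Numerator sine = +0.60876; denominator sine = +0.92913.
Result = 0.2333·1.92·(+0.60876) / (0.6426·(+0.92913)) = +0.45671 rad/s; magnitude 0.45671 rad/s.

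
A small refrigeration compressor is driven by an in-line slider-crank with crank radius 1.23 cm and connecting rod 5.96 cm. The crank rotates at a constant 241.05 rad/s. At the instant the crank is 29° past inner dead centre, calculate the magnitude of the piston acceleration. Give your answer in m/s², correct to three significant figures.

ω = 241.1 rad/s
x(θ) = r cosθ + √(L² − r² sin²θ); with ω constant, a = ω²·d²x/dθ².
d²x/dθ² = −r cosθ − r²(cos2θ)/√u − r⁴ sin²2θ/(4u^{3/2}),  u = L² − r² sin²θ = 0.0035166 m².
Substituting r = 0.0123 m, L = 0.0596 m, θ = 29°: d²x/dθ² = -0.012129 m.
a = ω²·d²x/dθ² = (241.1)²·(-0.012129) = -704.79 m/s²;  |a| = 704.79 m/s².

705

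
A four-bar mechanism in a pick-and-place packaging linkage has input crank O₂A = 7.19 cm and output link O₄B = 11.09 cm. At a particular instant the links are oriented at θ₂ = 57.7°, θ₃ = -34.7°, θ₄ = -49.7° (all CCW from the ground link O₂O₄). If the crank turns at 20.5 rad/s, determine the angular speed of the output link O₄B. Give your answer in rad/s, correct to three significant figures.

ω₂ = 20.5 rad/s
Differentiating the loop-closure r₂e^{iθ₂}+r₃e^{iθ₃}=r₁+r₄e^{iθ₄} gives r₂ω₂e^{iθ₂}+r₃ω₃e^{iθ₃}=r₄ω₄e^{iθ₄}.
Eliminating the other unknown: ω₄ = r₂ω₂ sin(θ₂−θ₃) / [r₄ sin(θ₄−θ₃)].
Numerator sine = +0.99912; denominator sine = -0.25882.
Result = 0.0719·20.5·(+0.99912) / (0.1109·(-0.25882)) = -51.307 rad/s; magnitude 51.307 rad/s.

51.3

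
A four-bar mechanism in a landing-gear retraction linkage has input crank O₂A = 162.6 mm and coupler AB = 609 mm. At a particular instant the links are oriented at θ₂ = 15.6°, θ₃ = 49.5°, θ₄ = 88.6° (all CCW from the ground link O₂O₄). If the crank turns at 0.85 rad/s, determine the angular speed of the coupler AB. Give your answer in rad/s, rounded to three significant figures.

ω₂ = 0.85 rad/s
Differentiating the loop-closure r₂e^{iθ₂}+r₃e^{iθ₃}=r₁+r₄e^{iθ₄} gives r₂ω₂e^{iθ₂}+r₃ω₃e^{iθ₃}=r₄ω₄e^{iθ₄}.
Eliminating the other unknown: ω₃ = r₂ω₂ sin(θ₄−θ₂) / [r₃ sin(θ₃−θ₄)].
Numerator sine = +0.95630; denominator sine = -0.63068.
Result = 0.1626·0.85·(+0.95630) / (0.609·(-0.63068)) = -0.34412 rad/s; magnitude 0.34412 rad/s.

0.344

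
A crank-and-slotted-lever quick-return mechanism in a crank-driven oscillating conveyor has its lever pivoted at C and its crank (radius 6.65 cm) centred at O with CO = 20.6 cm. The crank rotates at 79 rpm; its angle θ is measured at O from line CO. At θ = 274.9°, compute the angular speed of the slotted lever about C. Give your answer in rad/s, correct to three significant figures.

0.940

ω = 8.273 rad/s (from 79 rpm).
Crank pin A relative to C: A = (d + r cosθ, r sinθ); lever angle φ = atan2(r sinθ, d + r cosθ).
Differentiating tanφ: φ̇ = rω(d cosθ + r)/(d² + r² + 2dr cosθ).
d² + r² + 2dr cosθ = |CA|² = 0.0491985 m²;  d cosθ + r = +0.084096 m.
|ω_lever| = |0.0665·8.273·+0.084096| / 0.0491985 = 0.94037 rad/s.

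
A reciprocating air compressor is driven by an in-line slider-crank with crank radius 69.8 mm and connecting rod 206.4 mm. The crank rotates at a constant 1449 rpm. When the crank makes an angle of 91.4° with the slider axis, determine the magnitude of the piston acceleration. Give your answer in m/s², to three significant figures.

616

ω = 2π·1449/60 = 151.7 rad/s
x(θ) = r cosθ + √(L² − r² sin²θ); with ω constant, a = ω²·d²x/dθ².
d²x/dθ² = −r cosθ − r²(cos2θ)/√u − r⁴ sin²2θ/(4u^{3/2}),  u = L² − r² sin²θ = 0.0377318 m².
Substituting r = 0.0698 m, L = 0.2064 m, θ = 91.4°: d²x/dθ² = +0.026755 m.
a = ω²·d²x/dθ² = (151.7)²·(+0.026755) = +616.03 m/s²;  |a| = 616.03 m/s².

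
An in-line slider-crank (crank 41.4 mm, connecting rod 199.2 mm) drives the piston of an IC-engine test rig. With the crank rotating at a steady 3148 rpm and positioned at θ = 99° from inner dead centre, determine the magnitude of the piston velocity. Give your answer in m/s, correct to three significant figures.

ω = 2π·3148/60 = 329.7 rad/s
For an in-line slider-crank, x = r cosθ + √(L² − r² sin²θ), so v = −rω sinθ·[1 + r cosθ/√(L² − r² sin²θ)].
With r = 0.0414 m, L = 0.1992 m, θ = 99°: √(L² − r² sin²θ) = 0.19496 m.
v = −0.0414·329.7·0.98769·[1 + 0.0414·-0.15643/0.19496] = -13.032 m/s.
|v| = 13.032 m/s.

13.0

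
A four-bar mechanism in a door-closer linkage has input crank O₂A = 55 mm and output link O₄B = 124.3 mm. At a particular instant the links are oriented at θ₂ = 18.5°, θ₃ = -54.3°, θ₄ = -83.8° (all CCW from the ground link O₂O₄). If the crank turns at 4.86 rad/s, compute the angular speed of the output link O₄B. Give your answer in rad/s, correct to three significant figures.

4.17

ω₂ = 4.86 rad/s
Differentiating the loop-closure r₂e^{iθ₂}+r₃e^{iθ₃}=r₁+r₄e^{iθ₄} gives r₂ω₂e^{iθ₂}+r₃ω₃e^{iθ₃}=r₄ω₄e^{iθ₄}.
Eliminating the other unknown: ω₄ = r₂ω₂ sin(θ₂−θ₃) / [r₄ sin(θ₄−θ₃)].
Numerator sine = +0.95528; denominator sine = -0.49242.
Result = 0.055·4.86·(+0.95528) / (0.1243·(-0.49242)) = -4.1718 rad/s; magnitude 4.1718 rad/s.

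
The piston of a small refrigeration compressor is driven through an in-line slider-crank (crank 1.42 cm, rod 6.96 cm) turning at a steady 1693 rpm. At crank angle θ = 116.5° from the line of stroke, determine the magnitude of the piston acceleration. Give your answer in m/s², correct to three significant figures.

254

ω = 2π·1693/60 = 177.3 rad/s
x(θ) = r cosθ + √(L² − r² sin²θ); with ω constant, a = ω²·d²x/dθ².
d²x/dθ² = −r cosθ − r²(cos2θ)/√u − r⁴ sin²2θ/(4u^{3/2}),  u = L² − r² sin²θ = 0.00468267 m².
Substituting r = 0.0142 m, L = 0.0696 m, θ = 116.5°: d²x/dθ² = +0.0080891 m.
a = ω²·d²x/dθ² = (177.3)²·(+0.0080891) = +254.26 m/s²;  |a| = 254.26 m/s².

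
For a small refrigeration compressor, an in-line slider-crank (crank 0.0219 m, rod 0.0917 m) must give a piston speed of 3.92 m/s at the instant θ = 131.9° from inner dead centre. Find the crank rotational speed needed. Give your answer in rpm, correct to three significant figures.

2740

For an in-line slider-crank, |v_piston| = rω|sinθ|·[1 + r cosθ/√(L² − r² sin²θ)].
With r = 0.0219 m, L = 0.0917 m, θ = 131.9°: the bracketed kinematic factor |dx/dθ| = 0.013659 m.
ω = v/|dx/dθ| = 3.92/0.013659 = 287 rad/s.
N = 60ω/(2π) = 2740.6 rpm.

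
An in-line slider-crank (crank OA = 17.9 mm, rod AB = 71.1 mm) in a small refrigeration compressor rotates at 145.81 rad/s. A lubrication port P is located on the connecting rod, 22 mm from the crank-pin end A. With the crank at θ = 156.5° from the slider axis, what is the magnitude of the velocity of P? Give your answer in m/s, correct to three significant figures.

ω = 145.8 rad/s.  Crank-pin speed |V_A| = rω = 2.61 m/s, perpendicular to OA.
Rod angle: sinφ = −(r/L) sinθ ⇒ φ = -5.762°; ω_rod = −rω cosθ/√(L²−r²sin²θ) = +33.835 rad/s.
V_P = V_A + ω_rod × AP, with AP = 0.022 m along the rod.
Components: V_Px = −rω sinθ − a·ω_rod·sinφ = -0.96601 m/s;  V_Py = rω cosθ + a·ω_rod·cosφ = -1.6529 m/s.
|V_P| = √(V_Px² + V_Py²) = 1.9145 m/s.

1.91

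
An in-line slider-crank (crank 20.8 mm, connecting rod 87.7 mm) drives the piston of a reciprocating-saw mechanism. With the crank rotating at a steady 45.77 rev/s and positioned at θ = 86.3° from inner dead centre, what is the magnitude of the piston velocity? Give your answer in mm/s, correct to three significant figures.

ω = 2π·45.8 = 287.6 rad/s
For an in-line slider-crank, x = r cosθ + √(L² − r² sin²θ), so v = −rω sinθ·[1 + r cosθ/√(L² − r² sin²θ)].
With r = 0.0208 m, L = 0.0877 m, θ = 86.3°: √(L² − r² sin²θ) = 0.085208 m.
v = −0.0208·287.6·0.99792·[1 + 0.0208·0.06453/0.085208] = -6.0633 m/s.
|v| = 6.0633 m/s = 6063.3 mm/s.

6060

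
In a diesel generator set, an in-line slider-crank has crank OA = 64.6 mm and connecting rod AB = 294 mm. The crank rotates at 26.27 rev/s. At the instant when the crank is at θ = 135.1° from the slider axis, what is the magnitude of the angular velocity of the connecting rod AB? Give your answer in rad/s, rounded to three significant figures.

ω = 165.1 rad/s (converted from 26.27 rev/s).
The rod makes angle φ with the slider axis where L sinφ = r sinθ; differentiating, L cosφ·φ̇ = r ω cosθ.
L cosφ = √(L² − r² sin²θ) = 0.29044 m.
|ω_rod| = r ω |cosθ| / √(L² − r² sin²θ) = 0.0646·165.1·0.70834/0.29044 = 26.005 rad/s.

26.0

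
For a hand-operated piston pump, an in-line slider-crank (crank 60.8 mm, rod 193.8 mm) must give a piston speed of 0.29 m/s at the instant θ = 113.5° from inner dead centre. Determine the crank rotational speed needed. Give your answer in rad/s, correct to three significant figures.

5.98

For an in-line slider-crank, |v_piston| = rω|sinθ|·[1 + r cosθ/√(L² − r² sin²θ)].
With r = 0.0608 m, L = 0.1938 m, θ = 113.5°: the bracketed kinematic factor |dx/dθ| = 0.048474 m.
ω = v/|dx/dθ| = 0.29/0.048474 = 5.9826 rad/s.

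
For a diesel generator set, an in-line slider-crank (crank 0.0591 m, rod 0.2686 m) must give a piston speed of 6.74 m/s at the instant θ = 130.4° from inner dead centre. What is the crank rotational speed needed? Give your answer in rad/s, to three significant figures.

175

For an in-line slider-crank, |v_piston| = rω|sinθ|·[1 + r cosθ/√(L² − r² sin²θ)].
With r = 0.0591 m, L = 0.2686 m, θ = 130.4°: the bracketed kinematic factor |dx/dθ| = 0.038497 m.
ω = v/|dx/dθ| = 6.74/0.038497 = 175.08 rad/s.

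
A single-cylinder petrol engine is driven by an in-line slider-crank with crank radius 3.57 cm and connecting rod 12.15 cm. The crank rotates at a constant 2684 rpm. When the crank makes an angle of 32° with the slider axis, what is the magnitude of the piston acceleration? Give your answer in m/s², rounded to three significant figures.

2770

ω = 2π·2684/60 = 281.1 rad/s
x(θ) = r cosθ + √(L² − r² sin²θ); with ω constant, a = ω²·d²x/dθ².
d²x/dθ² = −r cosθ − r²(cos2θ)/√u − r⁴ sin²2θ/(4u^{3/2}),  u = L² − r² sin²θ = 0.0144044 m².
Substituting r = 0.0357 m, L = 0.1215 m, θ = 32°: d²x/dθ² = -0.03512 m.
a = ω²·d²x/dθ² = (281.1)²·(-0.03512) = -2774.5 m/s²;  |a| = 2774.5 m/s².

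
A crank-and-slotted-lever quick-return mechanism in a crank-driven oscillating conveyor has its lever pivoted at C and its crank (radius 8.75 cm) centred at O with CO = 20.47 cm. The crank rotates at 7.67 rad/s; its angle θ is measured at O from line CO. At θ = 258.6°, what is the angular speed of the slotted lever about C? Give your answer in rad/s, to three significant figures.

ω = 7.67 rad/s
Crank pin A relative to C: A = (d + r cosθ, r sinθ); lever angle φ = atan2(r sinθ, d + r cosθ).
Differentiating tanφ: φ̇ = rω(d cosθ + r)/(d² + r² + 2dr cosθ).
d² + r² + 2dr cosθ = |CA|² = 0.0424778 m²;  d cosθ + r = +0.04704 m.
|ω_lever| = |0.0875·7.67·+0.04704| / 0.0424778 = 0.7432 rad/s.

0.743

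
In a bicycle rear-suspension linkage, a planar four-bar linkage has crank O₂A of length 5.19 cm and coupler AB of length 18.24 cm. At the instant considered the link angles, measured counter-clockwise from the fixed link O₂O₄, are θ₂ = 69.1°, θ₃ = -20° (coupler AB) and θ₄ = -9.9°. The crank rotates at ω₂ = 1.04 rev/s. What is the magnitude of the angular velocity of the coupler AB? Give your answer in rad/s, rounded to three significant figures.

10.4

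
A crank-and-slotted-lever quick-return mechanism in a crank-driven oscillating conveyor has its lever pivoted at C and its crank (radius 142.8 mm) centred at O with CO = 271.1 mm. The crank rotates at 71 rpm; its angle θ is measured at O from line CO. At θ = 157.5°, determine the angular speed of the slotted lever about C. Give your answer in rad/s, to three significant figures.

ω = 7.435 rad/s (from 71 rpm).
Crank pin A relative to C: A = (d + r cosθ, r sinθ); lever angle φ = atan2(r sinθ, d + r cosθ).
Differentiating tanφ: φ̇ = rω(d cosθ + r)/(d² + r² + 2dr cosθ).
d² + r² + 2dr cosθ = |CA|² = 0.0223546 m²;  d cosθ + r = -0.10766 m.
|ω_lever| = |0.1428·7.435·-0.10766| / 0.0223546 = 5.1135 rad/s.

5.11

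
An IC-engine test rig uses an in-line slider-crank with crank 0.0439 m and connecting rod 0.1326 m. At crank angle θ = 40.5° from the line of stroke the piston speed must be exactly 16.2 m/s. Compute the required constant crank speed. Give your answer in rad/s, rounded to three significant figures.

452

For an in-line slider-crank, |v_piston| = rω|sinθ|·[1 + r cosθ/√(L² − r² sin²θ)].
With r = 0.0439 m, L = 0.1326 m, θ = 40.5°: the bracketed kinematic factor |dx/dθ| = 0.03586 m.
ω = v/|dx/dθ| = 16.2/0.03586 = 451.75 rad/s.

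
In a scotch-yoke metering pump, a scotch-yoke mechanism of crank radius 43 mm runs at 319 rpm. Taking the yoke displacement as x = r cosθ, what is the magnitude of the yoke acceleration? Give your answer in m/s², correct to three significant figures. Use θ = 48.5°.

31.8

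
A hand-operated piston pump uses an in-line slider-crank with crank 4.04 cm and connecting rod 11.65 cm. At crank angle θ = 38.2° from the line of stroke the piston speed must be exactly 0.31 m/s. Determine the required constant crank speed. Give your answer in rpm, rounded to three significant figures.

For an in-line slider-crank, |v_piston| = rω|sinθ|·[1 + r cosθ/√(L² − r² sin²θ)].
With r = 0.0404 m, L = 0.1165 m, θ = 38.2°: the bracketed kinematic factor |dx/dθ| = 0.031954 m.
ω = v/|dx/dθ| = 0.31/0.031954 = 9.7013 rad/s.
N = 60ω/(2π) = 92.641 rpm.

92.6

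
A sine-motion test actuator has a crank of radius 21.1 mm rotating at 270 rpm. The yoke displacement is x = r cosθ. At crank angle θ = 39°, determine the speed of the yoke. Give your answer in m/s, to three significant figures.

0.375

ω = 28.27 rad/s (from 270 rpm).
x = r cosθ ⇒ ẋ = −rω sinθ.
|v| = rω|sinθ| = 0.0211·28.27·|sin 39°| = 0.37545 m/s.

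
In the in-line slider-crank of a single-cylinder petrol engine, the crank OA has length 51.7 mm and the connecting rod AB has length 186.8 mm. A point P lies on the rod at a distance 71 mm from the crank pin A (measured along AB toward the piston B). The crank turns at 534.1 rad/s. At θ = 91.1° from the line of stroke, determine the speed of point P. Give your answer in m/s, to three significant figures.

27.6

ω = 534.1 rad/s.  Crank-pin speed |V_A| = rω = 27.613 m/s, perpendicular to OA.
Rod angle: sinφ = −(r/L) sinθ ⇒ φ = -16.064°; ω_rod = −rω cosθ/√(L²−r²sin²θ) = +2.9531 rad/s.
V_P = V_A + ω_rod × AP, with AP = 0.071 m along the rod.
Components: V_Px = −rω sinθ − a·ω_rod·sinφ = -27.55 m/s;  V_Py = rω cosθ + a·ω_rod·cosφ = -0.32862 m/s.
|V_P| = √(V_Px² + V_Py²) = 27.552 m/s.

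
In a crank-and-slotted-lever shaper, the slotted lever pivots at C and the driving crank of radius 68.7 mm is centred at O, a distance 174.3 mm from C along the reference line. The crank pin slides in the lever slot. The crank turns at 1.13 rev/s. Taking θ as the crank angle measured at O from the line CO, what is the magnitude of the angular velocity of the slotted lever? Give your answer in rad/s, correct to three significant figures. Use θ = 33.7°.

1.89

ω = 7.1 rad/s (from 1.13 rev/s).
Crank pin A relative to C: A = (d + r cosθ, r sinθ); lever angle φ = atan2(r sinθ, d + r cosθ).
Differentiating tanφ: φ̇ = rω(d cosθ + r)/(d² + r² + 2dr cosθ).
d² + r² + 2dr cosθ = |CA|² = 0.0550245 m²;  d cosθ + r = +0.21371 m.
|ω_lever| = |0.0687·7.1·+0.21371| / 0.0550245 = 1.8944 rad/s.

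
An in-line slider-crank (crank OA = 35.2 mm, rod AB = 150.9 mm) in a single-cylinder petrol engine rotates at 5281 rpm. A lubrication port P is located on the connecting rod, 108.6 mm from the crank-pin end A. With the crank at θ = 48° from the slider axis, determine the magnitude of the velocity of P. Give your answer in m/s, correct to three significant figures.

ω = 553 rad/s.  Crank-pin speed |V_A| = rω = 19.466 m/s, perpendicular to OA.
Rod angle: sinφ = −(r/L) sinθ ⇒ φ = -9.983°; ω_rod = −rω cosθ/√(L²−r²sin²θ) = -87.646 rad/s.
V_P = V_A + ω_rod × AP, with AP = 0.1086 m along the rod.
Components: V_Px = −rω sinθ − a·ω_rod·sinφ = -16.116 m/s;  V_Py = rω cosθ + a·ω_rod·cosφ = +3.6513 m/s.
|V_P| = √(V_Px² + V_Py²) = 16.525 m/s.

16.5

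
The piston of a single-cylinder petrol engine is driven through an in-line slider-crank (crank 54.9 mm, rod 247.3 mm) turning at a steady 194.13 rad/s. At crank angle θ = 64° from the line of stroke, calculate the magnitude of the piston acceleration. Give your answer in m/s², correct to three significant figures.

622

ω = 194.1 rad/s
x(θ) = r cosθ + √(L² − r² sin²θ); with ω constant, a = ω²·d²x/dθ².
d²x/dθ² = −r cosθ − r²(cos2θ)/√u − r⁴ sin²2θ/(4u^{3/2}),  u = L² − r² sin²θ = 0.0587225 m².
Substituting r = 0.0549 m, L = 0.2473 m, θ = 64°: d²x/dθ² = -0.016508 m.
a = ω²·d²x/dθ² = (194.1)²·(-0.016508) = -622.14 m/s²;  |a| = 622.14 m/s².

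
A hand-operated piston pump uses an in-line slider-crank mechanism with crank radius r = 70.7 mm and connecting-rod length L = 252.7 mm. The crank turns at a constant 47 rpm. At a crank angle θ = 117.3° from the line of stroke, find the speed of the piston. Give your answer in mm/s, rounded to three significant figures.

ω = 2π·47/60 = 4.922 rad/s
For an in-line slider-crank, x = r cosθ + √(L² − r² sin²θ), so v = −rω sinθ·[1 + r cosθ/√(L² − r² sin²θ)].
With r = 0.0707 m, L = 0.2527 m, θ = 117.3°: √(L² − r² sin²θ) = 0.24477 m.
v = −0.0707·4.922·0.88862·[1 + 0.0707·-0.45865/0.24477] = -0.26825 m/s.
|v| = 0.26825 m/s = 268.25 mm/s.

268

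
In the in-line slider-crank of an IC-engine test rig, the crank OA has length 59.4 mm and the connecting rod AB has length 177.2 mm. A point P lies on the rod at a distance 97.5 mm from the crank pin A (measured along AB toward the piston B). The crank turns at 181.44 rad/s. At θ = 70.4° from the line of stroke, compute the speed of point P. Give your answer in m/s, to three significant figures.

10.9

ω = 181.4 rad/s.  Crank-pin speed |V_A| = rω = 10.778 m/s, perpendicular to OA.
Rod angle: sinφ = −(r/L) sinθ ⇒ φ = -18.409°; ω_rod = −rω cosθ/√(L²−r²sin²θ) = -21.503 rad/s.
V_P = V_A + ω_rod × AP, with AP = 0.0975 m along the rod.
Components: V_Px = −rω sinθ − a·ω_rod·sinφ = -10.815 m/s;  V_Py = rω cosθ + a·ω_rod·cosφ = +1.6261 m/s.
|V_P| = √(V_Px² + V_Py²) = 10.937 m/s.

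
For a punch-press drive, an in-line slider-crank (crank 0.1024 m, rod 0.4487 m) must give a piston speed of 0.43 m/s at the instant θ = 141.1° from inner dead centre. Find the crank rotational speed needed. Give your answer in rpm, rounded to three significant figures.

For an in-line slider-crank, |v_piston| = rω|sinθ|·[1 + r cosθ/√(L² − r² sin²θ)].
With r = 0.1024 m, L = 0.4487 m, θ = 141.1°: the bracketed kinematic factor |dx/dθ| = 0.052764 m.
ω = v/|dx/dθ| = 0.43/0.052764 = 8.1496 rad/s.
N = 60ω/(2π) = 77.823 rpm.

77.8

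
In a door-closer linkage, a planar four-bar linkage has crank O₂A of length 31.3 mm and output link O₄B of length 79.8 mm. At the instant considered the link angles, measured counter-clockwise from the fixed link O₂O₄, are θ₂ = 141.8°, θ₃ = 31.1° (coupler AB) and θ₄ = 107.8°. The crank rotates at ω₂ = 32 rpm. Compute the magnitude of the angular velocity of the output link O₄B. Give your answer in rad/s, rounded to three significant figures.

1.26

ω₂ = 3.351 rad/s (from 32 rpm).
Differentiating the loop-closure r₂e^{iθ₂}+r₃e^{iθ₃}=r₁+r₄e^{iθ₄} gives r₂ω₂e^{iθ₂}+r₃ω₃e^{iθ₃}=r₄ω₄e^{iθ₄}.
Eliminating the other unknown: ω₄ = r₂ω₂ sin(θ₂−θ₃) / [r₄ sin(θ₄−θ₃)].
Numerator sine = +0.93544; denominator sine = +0.97318.
Result = 0.0313·3.351·(+0.93544) / (0.0798·(+0.97318)) = +1.2634 rad/s; magnitude 1.2634 rad/s.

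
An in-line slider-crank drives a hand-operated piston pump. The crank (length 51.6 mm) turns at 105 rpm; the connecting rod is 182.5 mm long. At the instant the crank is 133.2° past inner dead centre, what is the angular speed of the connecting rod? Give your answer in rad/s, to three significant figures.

ω = 11 rad/s (converted from 105 rpm).
The rod makes angle φ with the slider axis where L sinφ = r sinθ; differentiating, L cosφ·φ̇ = r ω cosθ.
L cosφ = √(L² − r² sin²θ) = 0.17858 m.
|ω_rod| = r ω |cosθ| / √(L² − r² sin²θ) = 0.0516·11·0.68455/0.17858 = 2.1749 rad/s.

2.17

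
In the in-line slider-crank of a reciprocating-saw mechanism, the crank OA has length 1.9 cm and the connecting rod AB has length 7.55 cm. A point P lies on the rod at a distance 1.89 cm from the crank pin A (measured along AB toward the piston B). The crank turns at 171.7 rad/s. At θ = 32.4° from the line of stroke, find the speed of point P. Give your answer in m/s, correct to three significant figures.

2.77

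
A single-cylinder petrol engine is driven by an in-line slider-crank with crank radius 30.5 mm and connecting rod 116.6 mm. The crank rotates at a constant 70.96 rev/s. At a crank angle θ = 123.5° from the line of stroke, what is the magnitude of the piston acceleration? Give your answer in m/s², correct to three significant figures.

ω = 2π·71 = 445.9 rad/s
x(θ) = r cosθ + √(L² − r² sin²θ); with ω constant, a = ω²·d²x/dθ².
d²x/dθ² = −r cosθ − r²(cos2θ)/√u − r⁴ sin²2θ/(4u^{3/2}),  u = L² − r² sin²θ = 0.0129487 m².
Substituting r = 0.0305 m, L = 0.1166 m, θ = 123.5°: d²x/dθ² = +0.019904 m.
a = ω²·d²x/dθ² = (445.9)²·(+0.019904) = +3956.6 m/s²;  |a| = 3956.6 m/s².

3960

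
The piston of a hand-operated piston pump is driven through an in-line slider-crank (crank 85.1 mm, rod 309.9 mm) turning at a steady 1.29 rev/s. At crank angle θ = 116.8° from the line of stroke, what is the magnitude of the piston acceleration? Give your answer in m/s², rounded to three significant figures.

3.44

ω = 2π·1.29 = 8.105 rad/s
x(θ) = r cosθ + √(L² − r² sin²θ); with ω constant, a = ω²·d²x/dθ².
d²x/dθ² = −r cosθ − r²(cos2θ)/√u − r⁴ sin²2θ/(4u^{3/2}),  u = L² − r² sin²θ = 0.0902682 m².
Substituting r = 0.0851 m, L = 0.3099 m, θ = 116.8°: d²x/dθ² = +0.05236 m.
a = ω²·d²x/dθ² = (8.105)²·(+0.05236) = +3.4399 m/s²;  |a| = 3.4399 m/s².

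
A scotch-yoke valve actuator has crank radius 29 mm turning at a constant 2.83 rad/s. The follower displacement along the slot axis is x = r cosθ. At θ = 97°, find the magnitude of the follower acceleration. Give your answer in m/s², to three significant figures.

ω = 2.83 rad/s
x = r cosθ ⇒ ẍ = −rω² cosθ (ω constant).
|a| = rω²|cosθ| = 0.029·(2.83)²·|cos 97°| = 0.028305 m/s².

0.0283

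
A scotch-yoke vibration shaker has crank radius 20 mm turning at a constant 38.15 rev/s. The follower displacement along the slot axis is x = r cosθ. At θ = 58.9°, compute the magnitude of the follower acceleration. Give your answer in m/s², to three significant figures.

594

ω = 239.7 rad/s (from 38.15 rev/s).
x = r cosθ ⇒ ẍ = −rω² cosθ (ω constant).
|a| = rω²|cosθ| = 0.02·(239.7)²·|cos 58.9°| = 593.58 m/s².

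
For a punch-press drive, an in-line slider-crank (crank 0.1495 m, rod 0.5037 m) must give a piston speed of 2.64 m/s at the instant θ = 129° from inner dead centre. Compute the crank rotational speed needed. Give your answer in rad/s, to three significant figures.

28.1

For an in-line slider-crank, |v_piston| = rω|sinθ|·[1 + r cosθ/√(L² − r² sin²θ)].
With r = 0.1495 m, L = 0.5037 m, θ = 129°: the bracketed kinematic factor |dx/dθ| = 0.093881 m.
ω = v/|dx/dθ| = 2.64/0.093881 = 28.121 rad/s.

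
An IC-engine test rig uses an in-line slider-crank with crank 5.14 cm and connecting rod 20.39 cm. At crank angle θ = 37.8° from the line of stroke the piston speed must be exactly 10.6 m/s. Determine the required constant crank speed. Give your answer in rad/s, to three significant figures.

280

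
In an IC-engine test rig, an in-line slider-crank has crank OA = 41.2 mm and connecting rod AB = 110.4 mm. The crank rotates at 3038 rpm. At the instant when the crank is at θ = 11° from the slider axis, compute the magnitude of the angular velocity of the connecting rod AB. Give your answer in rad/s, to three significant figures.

ω = 318.1 rad/s (converted from 3038 rpm).
The rod makes angle φ with the slider axis where L sinφ = r sinθ; differentiating, L cosφ·φ̇ = r ω cosθ.
L cosφ = √(L² − r² sin²θ) = 0.11012 m.
|ω_rod| = r ω |cosθ| / √(L² − r² sin²θ) = 0.0412·318.1·0.98163/0.11012 = 116.84 rad/s.

117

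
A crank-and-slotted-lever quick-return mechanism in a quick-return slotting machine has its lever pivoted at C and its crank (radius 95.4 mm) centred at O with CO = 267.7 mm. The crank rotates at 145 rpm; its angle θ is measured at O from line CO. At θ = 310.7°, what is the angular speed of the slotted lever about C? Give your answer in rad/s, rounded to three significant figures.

3.43

ω = 15.18 rad/s (from 145 rpm).
Crank pin A relative to C: A = (d + r cosθ, r sinθ); lever angle φ = atan2(r sinθ, d + r cosθ).
Differentiating tanφ: φ̇ = rω(d cosθ + r)/(d² + r² + 2dr cosθ).
d² + r² + 2dr cosθ = |CA|² = 0.114072 m²;  d cosθ + r = +0.26997 m.
|ω_lever| = |0.0954·15.18·+0.26997| / 0.114072 = 3.4283 rad/s.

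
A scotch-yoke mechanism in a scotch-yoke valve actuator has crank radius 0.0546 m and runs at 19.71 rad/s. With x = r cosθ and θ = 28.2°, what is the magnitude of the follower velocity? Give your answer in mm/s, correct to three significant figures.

ω = 19.71 rad/s
x = r cosθ ⇒ ẋ = −rω sinθ.
|v| = rω|sinθ| = 0.0546·19.71·|sin 28.2°| = 0.50854 m/s = 508.54 mm/s.

509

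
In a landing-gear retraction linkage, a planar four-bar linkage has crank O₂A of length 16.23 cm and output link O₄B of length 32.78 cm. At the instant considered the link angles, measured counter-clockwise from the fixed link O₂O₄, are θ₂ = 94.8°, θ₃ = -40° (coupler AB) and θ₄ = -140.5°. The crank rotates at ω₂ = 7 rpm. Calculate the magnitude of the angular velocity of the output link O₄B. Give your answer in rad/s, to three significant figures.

0.262

ω₂ = 0.733 rad/s (from 7 rpm).
Differentiating the loop-closure r₂e^{iθ₂}+r₃e^{iθ₃}=r₁+r₄e^{iθ₄} gives r₂ω₂e^{iθ₂}+r₃ω₃e^{iθ₃}=r₄ω₄e^{iθ₄}.
Eliminating the other unknown: ω₄ = r₂ω₂ sin(θ₂−θ₃) / [r₄ sin(θ₄−θ₃)].
Numerator sine = +0.70957; denominator sine = -0.98325.
Result = 0.1623·0.733·(+0.70957) / (0.3278·(-0.98325)) = -0.26192 rad/s; magnitude 0.26192 rad/s.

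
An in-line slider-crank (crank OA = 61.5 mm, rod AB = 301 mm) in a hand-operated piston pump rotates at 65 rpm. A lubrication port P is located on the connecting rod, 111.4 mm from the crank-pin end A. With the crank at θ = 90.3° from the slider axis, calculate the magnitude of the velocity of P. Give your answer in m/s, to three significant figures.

0.418

ω = 6.807 rad/s.  Crank-pin speed |V_A| = rω = 0.41862 m/s, perpendicular to OA.
Rod angle: sinφ = −(r/L) sinθ ⇒ φ = -11.789°; ω_rod = −rω cosθ/√(L²−r²sin²θ) = +0.0074389 rad/s.
V_P = V_A + ω_rod × AP, with AP = 0.1114 m along the rod.
Components: V_Px = −rω sinθ − a·ω_rod·sinφ = -0.41844 m/s;  V_Py = rω cosθ + a·ω_rod·cosφ = -0.0013807 m/s.
|V_P| = √(V_Px² + V_Py²) = 0.41844 m/s.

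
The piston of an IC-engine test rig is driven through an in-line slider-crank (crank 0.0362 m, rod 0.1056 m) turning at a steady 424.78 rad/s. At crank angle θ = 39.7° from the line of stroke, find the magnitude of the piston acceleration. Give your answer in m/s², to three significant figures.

5520

ω = 424.8 rad/s
x(θ) = r cosθ + √(L² − r² sin²θ); with ω constant, a = ω²·d²x/dθ².
d²x/dθ² = −r cosθ − r²(cos2θ)/√u − r⁴ sin²2θ/(4u^{3/2}),  u = L² − r² sin²θ = 0.0106167 m².
Substituting r = 0.0362 m, L = 0.1056 m, θ = 39.7°: d²x/dθ² = -0.030571 m.
a = ω²·d²x/dθ² = (424.8)²·(-0.030571) = -5516.2 m/s²;  |a| = 5516.2 m/s².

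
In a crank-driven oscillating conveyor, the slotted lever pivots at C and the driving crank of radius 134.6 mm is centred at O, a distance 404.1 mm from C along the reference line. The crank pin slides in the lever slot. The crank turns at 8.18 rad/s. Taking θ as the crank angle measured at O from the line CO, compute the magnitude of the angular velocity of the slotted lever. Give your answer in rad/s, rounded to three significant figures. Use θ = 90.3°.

ω = 8.18 rad/s
Crank pin A relative to C: A = (d + r cosθ, r sinθ); lever angle φ = atan2(r sinθ, d + r cosθ).
Differentiating tanφ: φ̇ = rω(d cosθ + r)/(d² + r² + 2dr cosθ).
d² + r² + 2dr cosθ = |CA|² = 0.180844 m²;  d cosθ + r = +0.13248 m.
|ω_lever| = |0.1346·8.18·+0.13248| / 0.180844 = 0.8066 rad/s.

0.807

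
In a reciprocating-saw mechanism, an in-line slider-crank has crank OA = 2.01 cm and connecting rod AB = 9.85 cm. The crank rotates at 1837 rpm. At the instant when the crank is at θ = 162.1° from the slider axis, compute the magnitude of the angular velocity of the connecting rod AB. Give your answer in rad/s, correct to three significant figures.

ω = 192.4 rad/s (converted from 1837 rpm).
The rod makes angle φ with the slider axis where L sinφ = r sinθ; differentiating, L cosφ·φ̇ = r ω cosθ.
L cosφ = √(L² − r² sin²θ) = 0.098306 m.
|ω_rod| = r ω |cosθ| / √(L² − r² sin²θ) = 0.0201·192.4·0.95159/0.098306 = 37.429 rad/s.

37.4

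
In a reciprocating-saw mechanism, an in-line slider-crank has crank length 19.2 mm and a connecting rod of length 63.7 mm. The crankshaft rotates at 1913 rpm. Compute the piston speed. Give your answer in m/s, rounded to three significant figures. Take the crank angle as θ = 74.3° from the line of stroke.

ω = 2π·1913/60 = 200.3 rad/s
For an in-line slider-crank, x = r cosθ + √(L² − r² sin²θ), so v = −rω sinθ·[1 + r cosθ/√(L² − r² sin²θ)].
With r = 0.0192 m, L = 0.0637 m, θ = 74.3°: √(L² − r² sin²θ) = 0.060959 m.
v = −0.0192·200.3·0.96269·[1 + 0.0192·0.27060/0.060959] = -4.0184 m/s.
|v| = 4.0184 m/s.

4.02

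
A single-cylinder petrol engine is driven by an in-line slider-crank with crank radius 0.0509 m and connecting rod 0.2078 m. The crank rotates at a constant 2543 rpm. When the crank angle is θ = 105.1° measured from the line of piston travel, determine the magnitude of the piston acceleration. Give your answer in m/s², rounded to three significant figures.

ω = 2π·2543/60 = 266.3 rad/s
x(θ) = r cosθ + √(L² − r² sin²θ); with ω constant, a = ω²·d²x/dθ².
d²x/dθ² = −r cosθ − r²(cos2θ)/√u − r⁴ sin²2θ/(4u^{3/2}),  u = L² − r² sin²θ = 0.0407658 m².
Substituting r = 0.0509 m, L = 0.2078 m, θ = 105.1°: d²x/dθ² = +0.024298 m.
a = ω²·d²x/dθ² = (266.3)²·(+0.024298) = +1723.2 m/s²;  |a| = 1723.2 m/s².

1720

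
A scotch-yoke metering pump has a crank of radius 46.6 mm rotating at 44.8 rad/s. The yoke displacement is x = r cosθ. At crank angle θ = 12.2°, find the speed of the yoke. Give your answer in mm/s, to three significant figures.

441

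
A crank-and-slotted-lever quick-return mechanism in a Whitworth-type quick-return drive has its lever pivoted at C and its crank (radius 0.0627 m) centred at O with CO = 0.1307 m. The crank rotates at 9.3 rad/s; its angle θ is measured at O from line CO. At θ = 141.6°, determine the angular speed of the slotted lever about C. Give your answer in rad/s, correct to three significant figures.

ω = 9.3 rad/s
Crank pin A relative to C: A = (d + r cosθ, r sinθ); lever angle φ = atan2(r sinθ, d + r cosθ).
Differentiating tanφ: φ̇ = rω(d cosθ + r)/(d² + r² + 2dr cosθ).
d² + r² + 2dr cosθ = |CA|² = 0.00816922 m²;  d cosθ + r = -0.039729 m.
|ω_lever| = |0.0627·9.3·-0.039729| / 0.00816922 = 2.8358 rad/s.

2.84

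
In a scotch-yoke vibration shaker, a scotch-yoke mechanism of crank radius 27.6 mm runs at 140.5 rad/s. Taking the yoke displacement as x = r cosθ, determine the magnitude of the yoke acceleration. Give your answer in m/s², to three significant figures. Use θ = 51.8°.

ω = 140.5 rad/s
x = r cosθ ⇒ ẍ = −rω² cosθ (ω constant).
|a| = rω²|cosθ| = 0.0276·(140.5)²·|cos 51.8°| = 336.93 m/s².

337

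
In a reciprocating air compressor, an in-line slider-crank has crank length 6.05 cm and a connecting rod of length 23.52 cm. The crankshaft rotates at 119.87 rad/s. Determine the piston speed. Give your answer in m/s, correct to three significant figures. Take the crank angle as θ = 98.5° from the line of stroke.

ω = 119.9 rad/s
For an in-line slider-crank, x = r cosθ + √(L² − r² sin²θ), so v = −rω sinθ·[1 + r cosθ/√(L² − r² sin²θ)].
With r = 0.0605 m, L = 0.2352 m, θ = 98.5°: √(L² − r² sin²θ) = 0.22746 m.
v = −0.0605·119.9·0.98902·[1 + 0.0605·-0.14781/0.22746] = -6.8905 m/s.
|v| = 6.8905 m/s.

6.89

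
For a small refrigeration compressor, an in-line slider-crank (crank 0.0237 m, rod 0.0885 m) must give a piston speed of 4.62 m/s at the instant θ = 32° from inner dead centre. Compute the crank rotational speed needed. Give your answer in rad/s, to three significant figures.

299

For an in-line slider-crank, |v_piston| = rω|sinθ|·[1 + r cosθ/√(L² − r² sin²θ)].
With r = 0.0237 m, L = 0.0885 m, θ = 32°: the bracketed kinematic factor |dx/dθ| = 0.01544 m.
ω = v/|dx/dθ| = 4.62/0.01544 = 299.21 rad/s.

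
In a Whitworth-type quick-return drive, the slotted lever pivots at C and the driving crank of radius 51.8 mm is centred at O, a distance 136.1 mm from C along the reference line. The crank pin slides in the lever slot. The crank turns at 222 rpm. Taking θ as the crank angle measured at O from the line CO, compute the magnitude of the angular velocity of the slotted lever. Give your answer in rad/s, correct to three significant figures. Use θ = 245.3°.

ω = 23.25 rad/s (from 222 rpm).
Crank pin A relative to C: A = (d + r cosθ, r sinθ); lever angle φ = atan2(r sinθ, d + r cosθ).
Differentiating tanφ: φ̇ = rω(d cosθ + r)/(d² + r² + 2dr cosθ).
d² + r² + 2dr cosθ = |CA|² = 0.0153145 m²;  d cosθ + r = -0.0050717 m.
|ω_lever| = |0.0518·23.25·-0.0050717| / 0.0153145 = 0.39881 rad/s.

0.399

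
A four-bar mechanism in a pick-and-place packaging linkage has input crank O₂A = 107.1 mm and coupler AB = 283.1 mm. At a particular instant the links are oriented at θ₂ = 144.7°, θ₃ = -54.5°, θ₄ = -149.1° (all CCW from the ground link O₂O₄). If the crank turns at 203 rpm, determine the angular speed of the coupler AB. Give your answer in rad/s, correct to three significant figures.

7.38

ω₂ = 21.26 rad/s (from 203 rpm).
Differentiating the loop-closure r₂e^{iθ₂}+r₃e^{iθ₃}=r₁+r₄e^{iθ₄} gives r₂ω₂e^{iθ₂}+r₃ω₃e^{iθ₃}=r₄ω₄e^{iθ₄}.
Eliminating the other unknown: ω₃ = r₂ω₂ sin(θ₄−θ₂) / [r₃ sin(θ₃−θ₄)].
Numerator sine = +0.91496; denominator sine = +0.99678.
Result = 0.1071·21.26·(+0.91496) / (0.2831·(+0.99678)) = +7.3821 rad/s; magnitude 7.3821 rad/s.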